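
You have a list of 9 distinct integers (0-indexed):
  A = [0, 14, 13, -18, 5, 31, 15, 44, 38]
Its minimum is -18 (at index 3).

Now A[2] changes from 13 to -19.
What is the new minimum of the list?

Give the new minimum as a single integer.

Answer: -19

Derivation:
Old min = -18 (at index 3)
Change: A[2] 13 -> -19
Changed element was NOT the old min.
  New min = min(old_min, new_val) = min(-18, -19) = -19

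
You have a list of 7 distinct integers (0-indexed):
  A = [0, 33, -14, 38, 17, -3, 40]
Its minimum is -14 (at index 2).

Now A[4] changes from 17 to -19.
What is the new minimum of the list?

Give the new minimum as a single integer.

Answer: -19

Derivation:
Old min = -14 (at index 2)
Change: A[4] 17 -> -19
Changed element was NOT the old min.
  New min = min(old_min, new_val) = min(-14, -19) = -19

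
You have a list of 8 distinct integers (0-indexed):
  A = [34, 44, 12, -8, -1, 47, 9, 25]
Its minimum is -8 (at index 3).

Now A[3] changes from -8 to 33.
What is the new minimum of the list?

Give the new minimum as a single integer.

Answer: -1

Derivation:
Old min = -8 (at index 3)
Change: A[3] -8 -> 33
Changed element WAS the min. Need to check: is 33 still <= all others?
  Min of remaining elements: -1
  New min = min(33, -1) = -1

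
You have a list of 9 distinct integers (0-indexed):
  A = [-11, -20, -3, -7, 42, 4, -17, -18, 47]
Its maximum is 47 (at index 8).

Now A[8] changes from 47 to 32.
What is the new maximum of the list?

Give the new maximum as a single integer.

Answer: 42

Derivation:
Old max = 47 (at index 8)
Change: A[8] 47 -> 32
Changed element WAS the max -> may need rescan.
  Max of remaining elements: 42
  New max = max(32, 42) = 42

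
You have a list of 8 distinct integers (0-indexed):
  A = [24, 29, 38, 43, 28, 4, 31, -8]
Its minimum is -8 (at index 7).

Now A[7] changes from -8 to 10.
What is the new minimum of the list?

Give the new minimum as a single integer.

Old min = -8 (at index 7)
Change: A[7] -8 -> 10
Changed element WAS the min. Need to check: is 10 still <= all others?
  Min of remaining elements: 4
  New min = min(10, 4) = 4

Answer: 4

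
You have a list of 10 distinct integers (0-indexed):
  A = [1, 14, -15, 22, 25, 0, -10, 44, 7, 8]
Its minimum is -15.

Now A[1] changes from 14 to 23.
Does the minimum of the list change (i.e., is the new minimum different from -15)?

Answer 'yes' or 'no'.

Old min = -15
Change: A[1] 14 -> 23
Changed element was NOT the min; min changes only if 23 < -15.
New min = -15; changed? no

Answer: no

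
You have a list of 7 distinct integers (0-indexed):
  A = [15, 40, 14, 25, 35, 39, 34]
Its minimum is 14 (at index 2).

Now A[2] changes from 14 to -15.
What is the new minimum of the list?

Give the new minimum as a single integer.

Answer: -15

Derivation:
Old min = 14 (at index 2)
Change: A[2] 14 -> -15
Changed element WAS the min. Need to check: is -15 still <= all others?
  Min of remaining elements: 15
  New min = min(-15, 15) = -15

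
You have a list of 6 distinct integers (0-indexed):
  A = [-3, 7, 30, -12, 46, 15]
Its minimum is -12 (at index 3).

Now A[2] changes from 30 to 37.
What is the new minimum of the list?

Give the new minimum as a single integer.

Old min = -12 (at index 3)
Change: A[2] 30 -> 37
Changed element was NOT the old min.
  New min = min(old_min, new_val) = min(-12, 37) = -12

Answer: -12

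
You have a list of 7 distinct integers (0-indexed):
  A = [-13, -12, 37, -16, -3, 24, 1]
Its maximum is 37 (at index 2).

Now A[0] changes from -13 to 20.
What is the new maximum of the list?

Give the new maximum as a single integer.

Answer: 37

Derivation:
Old max = 37 (at index 2)
Change: A[0] -13 -> 20
Changed element was NOT the old max.
  New max = max(old_max, new_val) = max(37, 20) = 37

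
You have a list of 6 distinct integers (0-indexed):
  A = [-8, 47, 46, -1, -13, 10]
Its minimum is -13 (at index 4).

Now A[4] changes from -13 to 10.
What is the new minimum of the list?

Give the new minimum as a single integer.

Answer: -8

Derivation:
Old min = -13 (at index 4)
Change: A[4] -13 -> 10
Changed element WAS the min. Need to check: is 10 still <= all others?
  Min of remaining elements: -8
  New min = min(10, -8) = -8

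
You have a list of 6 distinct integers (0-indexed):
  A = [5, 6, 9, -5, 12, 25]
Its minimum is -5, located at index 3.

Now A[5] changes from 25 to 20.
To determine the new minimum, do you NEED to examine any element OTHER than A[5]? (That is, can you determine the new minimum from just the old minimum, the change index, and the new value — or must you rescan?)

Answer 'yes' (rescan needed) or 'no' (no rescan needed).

Answer: no

Derivation:
Old min = -5 at index 3
Change at index 5: 25 -> 20
Index 5 was NOT the min. New min = min(-5, 20). No rescan of other elements needed.
Needs rescan: no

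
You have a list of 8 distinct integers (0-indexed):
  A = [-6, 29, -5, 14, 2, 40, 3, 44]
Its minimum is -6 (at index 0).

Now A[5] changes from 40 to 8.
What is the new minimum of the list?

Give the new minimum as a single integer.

Old min = -6 (at index 0)
Change: A[5] 40 -> 8
Changed element was NOT the old min.
  New min = min(old_min, new_val) = min(-6, 8) = -6

Answer: -6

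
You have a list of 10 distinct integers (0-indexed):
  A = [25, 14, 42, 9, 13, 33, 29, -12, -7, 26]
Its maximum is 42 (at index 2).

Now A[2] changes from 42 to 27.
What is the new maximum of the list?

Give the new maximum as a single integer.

Old max = 42 (at index 2)
Change: A[2] 42 -> 27
Changed element WAS the max -> may need rescan.
  Max of remaining elements: 33
  New max = max(27, 33) = 33

Answer: 33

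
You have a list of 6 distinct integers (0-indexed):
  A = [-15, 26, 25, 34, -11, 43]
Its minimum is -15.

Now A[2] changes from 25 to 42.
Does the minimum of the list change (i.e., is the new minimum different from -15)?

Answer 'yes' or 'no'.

Answer: no

Derivation:
Old min = -15
Change: A[2] 25 -> 42
Changed element was NOT the min; min changes only if 42 < -15.
New min = -15; changed? no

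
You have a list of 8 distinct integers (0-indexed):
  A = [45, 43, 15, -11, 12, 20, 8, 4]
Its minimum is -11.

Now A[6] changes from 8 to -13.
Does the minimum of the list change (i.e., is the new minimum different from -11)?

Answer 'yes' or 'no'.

Old min = -11
Change: A[6] 8 -> -13
Changed element was NOT the min; min changes only if -13 < -11.
New min = -13; changed? yes

Answer: yes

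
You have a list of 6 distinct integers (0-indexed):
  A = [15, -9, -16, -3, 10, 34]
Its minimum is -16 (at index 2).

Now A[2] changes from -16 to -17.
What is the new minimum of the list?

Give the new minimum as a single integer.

Answer: -17

Derivation:
Old min = -16 (at index 2)
Change: A[2] -16 -> -17
Changed element WAS the min. Need to check: is -17 still <= all others?
  Min of remaining elements: -9
  New min = min(-17, -9) = -17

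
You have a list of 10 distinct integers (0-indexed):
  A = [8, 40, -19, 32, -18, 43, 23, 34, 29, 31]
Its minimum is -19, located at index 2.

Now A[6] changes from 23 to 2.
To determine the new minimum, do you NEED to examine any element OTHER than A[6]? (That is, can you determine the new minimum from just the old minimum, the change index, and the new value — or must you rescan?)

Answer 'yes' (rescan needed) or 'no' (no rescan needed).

Old min = -19 at index 2
Change at index 6: 23 -> 2
Index 6 was NOT the min. New min = min(-19, 2). No rescan of other elements needed.
Needs rescan: no

Answer: no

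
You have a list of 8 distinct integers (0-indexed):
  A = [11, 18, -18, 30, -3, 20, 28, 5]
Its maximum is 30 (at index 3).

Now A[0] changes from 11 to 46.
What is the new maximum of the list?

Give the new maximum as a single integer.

Answer: 46

Derivation:
Old max = 30 (at index 3)
Change: A[0] 11 -> 46
Changed element was NOT the old max.
  New max = max(old_max, new_val) = max(30, 46) = 46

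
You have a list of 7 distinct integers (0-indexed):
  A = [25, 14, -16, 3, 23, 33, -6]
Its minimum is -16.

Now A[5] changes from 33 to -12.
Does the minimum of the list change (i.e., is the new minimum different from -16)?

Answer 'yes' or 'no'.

Answer: no

Derivation:
Old min = -16
Change: A[5] 33 -> -12
Changed element was NOT the min; min changes only if -12 < -16.
New min = -16; changed? no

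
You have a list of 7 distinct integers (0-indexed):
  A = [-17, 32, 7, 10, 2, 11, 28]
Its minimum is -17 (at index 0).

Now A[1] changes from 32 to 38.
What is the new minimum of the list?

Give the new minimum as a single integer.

Answer: -17

Derivation:
Old min = -17 (at index 0)
Change: A[1] 32 -> 38
Changed element was NOT the old min.
  New min = min(old_min, new_val) = min(-17, 38) = -17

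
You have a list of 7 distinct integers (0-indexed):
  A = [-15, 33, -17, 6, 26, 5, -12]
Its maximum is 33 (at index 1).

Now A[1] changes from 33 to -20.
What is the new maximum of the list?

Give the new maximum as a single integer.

Answer: 26

Derivation:
Old max = 33 (at index 1)
Change: A[1] 33 -> -20
Changed element WAS the max -> may need rescan.
  Max of remaining elements: 26
  New max = max(-20, 26) = 26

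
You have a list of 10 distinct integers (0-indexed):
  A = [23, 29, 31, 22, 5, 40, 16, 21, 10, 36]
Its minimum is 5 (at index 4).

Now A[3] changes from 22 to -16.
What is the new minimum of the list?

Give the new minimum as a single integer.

Old min = 5 (at index 4)
Change: A[3] 22 -> -16
Changed element was NOT the old min.
  New min = min(old_min, new_val) = min(5, -16) = -16

Answer: -16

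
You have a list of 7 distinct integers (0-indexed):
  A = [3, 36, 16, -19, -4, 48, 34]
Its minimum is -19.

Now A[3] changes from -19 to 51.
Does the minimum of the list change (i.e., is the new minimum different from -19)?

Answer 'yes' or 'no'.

Answer: yes

Derivation:
Old min = -19
Change: A[3] -19 -> 51
Changed element was the min; new min must be rechecked.
New min = -4; changed? yes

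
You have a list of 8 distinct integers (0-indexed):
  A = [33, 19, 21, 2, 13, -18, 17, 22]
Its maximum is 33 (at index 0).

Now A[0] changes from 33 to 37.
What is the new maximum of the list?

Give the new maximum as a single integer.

Answer: 37

Derivation:
Old max = 33 (at index 0)
Change: A[0] 33 -> 37
Changed element WAS the max -> may need rescan.
  Max of remaining elements: 22
  New max = max(37, 22) = 37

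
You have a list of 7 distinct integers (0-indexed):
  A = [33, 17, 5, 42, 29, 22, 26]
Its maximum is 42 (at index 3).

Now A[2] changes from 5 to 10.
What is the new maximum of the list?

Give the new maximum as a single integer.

Old max = 42 (at index 3)
Change: A[2] 5 -> 10
Changed element was NOT the old max.
  New max = max(old_max, new_val) = max(42, 10) = 42

Answer: 42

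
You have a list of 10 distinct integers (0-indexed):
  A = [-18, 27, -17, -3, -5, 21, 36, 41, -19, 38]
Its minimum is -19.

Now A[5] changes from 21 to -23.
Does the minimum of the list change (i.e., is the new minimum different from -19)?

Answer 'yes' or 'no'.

Old min = -19
Change: A[5] 21 -> -23
Changed element was NOT the min; min changes only if -23 < -19.
New min = -23; changed? yes

Answer: yes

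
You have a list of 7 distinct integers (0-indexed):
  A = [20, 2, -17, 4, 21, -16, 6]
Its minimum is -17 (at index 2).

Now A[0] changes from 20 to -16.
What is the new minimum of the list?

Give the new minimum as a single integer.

Answer: -17

Derivation:
Old min = -17 (at index 2)
Change: A[0] 20 -> -16
Changed element was NOT the old min.
  New min = min(old_min, new_val) = min(-17, -16) = -17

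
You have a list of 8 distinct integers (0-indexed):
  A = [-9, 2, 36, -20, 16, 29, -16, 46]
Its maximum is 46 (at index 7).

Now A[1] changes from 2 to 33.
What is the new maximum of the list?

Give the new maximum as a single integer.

Old max = 46 (at index 7)
Change: A[1] 2 -> 33
Changed element was NOT the old max.
  New max = max(old_max, new_val) = max(46, 33) = 46

Answer: 46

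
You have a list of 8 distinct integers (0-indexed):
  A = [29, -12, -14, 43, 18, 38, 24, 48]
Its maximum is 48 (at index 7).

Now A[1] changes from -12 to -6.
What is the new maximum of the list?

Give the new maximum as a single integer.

Old max = 48 (at index 7)
Change: A[1] -12 -> -6
Changed element was NOT the old max.
  New max = max(old_max, new_val) = max(48, -6) = 48

Answer: 48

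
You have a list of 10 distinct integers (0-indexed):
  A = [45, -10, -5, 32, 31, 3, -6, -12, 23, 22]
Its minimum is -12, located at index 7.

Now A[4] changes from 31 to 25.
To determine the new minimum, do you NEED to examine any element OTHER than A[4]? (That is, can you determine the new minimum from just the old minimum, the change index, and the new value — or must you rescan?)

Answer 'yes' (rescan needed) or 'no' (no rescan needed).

Old min = -12 at index 7
Change at index 4: 31 -> 25
Index 4 was NOT the min. New min = min(-12, 25). No rescan of other elements needed.
Needs rescan: no

Answer: no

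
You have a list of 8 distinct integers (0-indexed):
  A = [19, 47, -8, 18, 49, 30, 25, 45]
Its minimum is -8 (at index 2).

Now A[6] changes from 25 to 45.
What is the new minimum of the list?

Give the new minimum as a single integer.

Old min = -8 (at index 2)
Change: A[6] 25 -> 45
Changed element was NOT the old min.
  New min = min(old_min, new_val) = min(-8, 45) = -8

Answer: -8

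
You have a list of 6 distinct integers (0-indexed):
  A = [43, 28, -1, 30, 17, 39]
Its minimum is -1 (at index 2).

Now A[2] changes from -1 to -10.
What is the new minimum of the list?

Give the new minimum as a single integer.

Answer: -10

Derivation:
Old min = -1 (at index 2)
Change: A[2] -1 -> -10
Changed element WAS the min. Need to check: is -10 still <= all others?
  Min of remaining elements: 17
  New min = min(-10, 17) = -10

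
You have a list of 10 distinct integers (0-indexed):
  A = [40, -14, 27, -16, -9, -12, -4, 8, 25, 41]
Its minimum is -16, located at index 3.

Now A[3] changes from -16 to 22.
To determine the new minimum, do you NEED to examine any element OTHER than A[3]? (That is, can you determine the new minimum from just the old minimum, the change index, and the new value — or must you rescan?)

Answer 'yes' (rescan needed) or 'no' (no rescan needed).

Answer: yes

Derivation:
Old min = -16 at index 3
Change at index 3: -16 -> 22
Index 3 WAS the min and new value 22 > old min -16. Must rescan other elements to find the new min.
Needs rescan: yes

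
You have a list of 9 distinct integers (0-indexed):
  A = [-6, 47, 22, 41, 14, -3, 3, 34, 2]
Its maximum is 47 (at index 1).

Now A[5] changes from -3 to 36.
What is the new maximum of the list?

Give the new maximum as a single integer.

Old max = 47 (at index 1)
Change: A[5] -3 -> 36
Changed element was NOT the old max.
  New max = max(old_max, new_val) = max(47, 36) = 47

Answer: 47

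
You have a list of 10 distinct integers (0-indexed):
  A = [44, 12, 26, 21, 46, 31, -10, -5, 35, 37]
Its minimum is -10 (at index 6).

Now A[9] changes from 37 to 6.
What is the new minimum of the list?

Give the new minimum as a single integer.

Answer: -10

Derivation:
Old min = -10 (at index 6)
Change: A[9] 37 -> 6
Changed element was NOT the old min.
  New min = min(old_min, new_val) = min(-10, 6) = -10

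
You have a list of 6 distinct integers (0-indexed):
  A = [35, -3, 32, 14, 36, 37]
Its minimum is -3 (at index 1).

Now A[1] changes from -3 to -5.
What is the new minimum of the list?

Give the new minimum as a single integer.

Answer: -5

Derivation:
Old min = -3 (at index 1)
Change: A[1] -3 -> -5
Changed element WAS the min. Need to check: is -5 still <= all others?
  Min of remaining elements: 14
  New min = min(-5, 14) = -5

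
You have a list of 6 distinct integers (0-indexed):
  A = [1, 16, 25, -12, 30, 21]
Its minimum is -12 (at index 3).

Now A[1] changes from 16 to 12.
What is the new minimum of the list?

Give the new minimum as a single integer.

Old min = -12 (at index 3)
Change: A[1] 16 -> 12
Changed element was NOT the old min.
  New min = min(old_min, new_val) = min(-12, 12) = -12

Answer: -12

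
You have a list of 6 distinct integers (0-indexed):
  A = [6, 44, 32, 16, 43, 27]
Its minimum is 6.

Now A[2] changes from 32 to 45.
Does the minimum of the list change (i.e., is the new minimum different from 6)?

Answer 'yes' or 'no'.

Old min = 6
Change: A[2] 32 -> 45
Changed element was NOT the min; min changes only if 45 < 6.
New min = 6; changed? no

Answer: no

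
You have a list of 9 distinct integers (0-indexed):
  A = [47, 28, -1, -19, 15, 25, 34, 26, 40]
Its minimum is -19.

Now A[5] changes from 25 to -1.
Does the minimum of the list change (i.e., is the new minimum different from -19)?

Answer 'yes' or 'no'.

Old min = -19
Change: A[5] 25 -> -1
Changed element was NOT the min; min changes only if -1 < -19.
New min = -19; changed? no

Answer: no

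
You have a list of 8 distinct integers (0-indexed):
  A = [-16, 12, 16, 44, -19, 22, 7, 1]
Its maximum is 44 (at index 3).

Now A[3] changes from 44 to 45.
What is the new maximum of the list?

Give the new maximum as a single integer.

Answer: 45

Derivation:
Old max = 44 (at index 3)
Change: A[3] 44 -> 45
Changed element WAS the max -> may need rescan.
  Max of remaining elements: 22
  New max = max(45, 22) = 45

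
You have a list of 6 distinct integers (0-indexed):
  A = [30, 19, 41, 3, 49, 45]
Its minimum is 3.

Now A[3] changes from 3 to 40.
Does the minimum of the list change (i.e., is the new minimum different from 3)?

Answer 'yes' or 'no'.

Answer: yes

Derivation:
Old min = 3
Change: A[3] 3 -> 40
Changed element was the min; new min must be rechecked.
New min = 19; changed? yes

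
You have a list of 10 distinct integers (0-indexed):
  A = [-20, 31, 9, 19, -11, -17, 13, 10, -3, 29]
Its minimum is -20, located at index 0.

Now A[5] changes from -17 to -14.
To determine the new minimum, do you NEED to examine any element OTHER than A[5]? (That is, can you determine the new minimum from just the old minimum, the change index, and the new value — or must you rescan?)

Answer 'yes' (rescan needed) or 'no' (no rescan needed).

Answer: no

Derivation:
Old min = -20 at index 0
Change at index 5: -17 -> -14
Index 5 was NOT the min. New min = min(-20, -14). No rescan of other elements needed.
Needs rescan: no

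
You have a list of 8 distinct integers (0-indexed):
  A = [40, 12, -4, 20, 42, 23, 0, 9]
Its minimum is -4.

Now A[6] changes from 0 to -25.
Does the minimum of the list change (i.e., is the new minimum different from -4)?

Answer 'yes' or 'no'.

Answer: yes

Derivation:
Old min = -4
Change: A[6] 0 -> -25
Changed element was NOT the min; min changes only if -25 < -4.
New min = -25; changed? yes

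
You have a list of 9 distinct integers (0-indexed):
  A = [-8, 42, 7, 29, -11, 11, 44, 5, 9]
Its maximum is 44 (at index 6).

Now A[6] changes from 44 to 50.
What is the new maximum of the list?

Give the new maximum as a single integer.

Old max = 44 (at index 6)
Change: A[6] 44 -> 50
Changed element WAS the max -> may need rescan.
  Max of remaining elements: 42
  New max = max(50, 42) = 50

Answer: 50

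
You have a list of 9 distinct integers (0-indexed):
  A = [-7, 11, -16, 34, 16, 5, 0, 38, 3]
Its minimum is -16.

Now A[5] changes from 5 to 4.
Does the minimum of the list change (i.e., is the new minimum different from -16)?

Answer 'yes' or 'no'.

Answer: no

Derivation:
Old min = -16
Change: A[5] 5 -> 4
Changed element was NOT the min; min changes only if 4 < -16.
New min = -16; changed? no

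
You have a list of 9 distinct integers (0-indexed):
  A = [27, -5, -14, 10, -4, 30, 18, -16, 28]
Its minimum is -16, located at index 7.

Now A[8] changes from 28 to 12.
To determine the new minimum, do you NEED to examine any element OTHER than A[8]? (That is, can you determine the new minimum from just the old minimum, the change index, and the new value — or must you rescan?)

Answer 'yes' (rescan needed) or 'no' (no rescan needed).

Answer: no

Derivation:
Old min = -16 at index 7
Change at index 8: 28 -> 12
Index 8 was NOT the min. New min = min(-16, 12). No rescan of other elements needed.
Needs rescan: no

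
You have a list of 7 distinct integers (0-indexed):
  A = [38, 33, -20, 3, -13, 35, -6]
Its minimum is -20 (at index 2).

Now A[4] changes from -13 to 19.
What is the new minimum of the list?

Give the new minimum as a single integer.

Old min = -20 (at index 2)
Change: A[4] -13 -> 19
Changed element was NOT the old min.
  New min = min(old_min, new_val) = min(-20, 19) = -20

Answer: -20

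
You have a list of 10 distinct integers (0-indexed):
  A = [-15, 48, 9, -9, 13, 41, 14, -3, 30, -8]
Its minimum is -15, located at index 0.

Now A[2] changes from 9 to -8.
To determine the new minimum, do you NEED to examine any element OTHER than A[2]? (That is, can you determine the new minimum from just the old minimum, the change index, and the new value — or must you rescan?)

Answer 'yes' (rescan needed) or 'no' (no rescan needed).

Old min = -15 at index 0
Change at index 2: 9 -> -8
Index 2 was NOT the min. New min = min(-15, -8). No rescan of other elements needed.
Needs rescan: no

Answer: no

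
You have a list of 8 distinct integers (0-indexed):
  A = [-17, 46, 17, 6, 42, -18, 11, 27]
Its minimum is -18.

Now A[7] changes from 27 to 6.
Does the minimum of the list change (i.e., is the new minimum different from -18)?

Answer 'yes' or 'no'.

Answer: no

Derivation:
Old min = -18
Change: A[7] 27 -> 6
Changed element was NOT the min; min changes only if 6 < -18.
New min = -18; changed? no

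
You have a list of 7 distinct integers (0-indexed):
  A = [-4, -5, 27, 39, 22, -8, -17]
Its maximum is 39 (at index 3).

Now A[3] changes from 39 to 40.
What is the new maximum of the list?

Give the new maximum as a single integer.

Old max = 39 (at index 3)
Change: A[3] 39 -> 40
Changed element WAS the max -> may need rescan.
  Max of remaining elements: 27
  New max = max(40, 27) = 40

Answer: 40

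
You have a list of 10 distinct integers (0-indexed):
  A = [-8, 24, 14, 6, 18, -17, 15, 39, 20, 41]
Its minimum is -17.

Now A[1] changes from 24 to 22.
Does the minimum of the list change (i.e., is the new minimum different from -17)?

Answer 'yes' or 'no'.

Answer: no

Derivation:
Old min = -17
Change: A[1] 24 -> 22
Changed element was NOT the min; min changes only if 22 < -17.
New min = -17; changed? no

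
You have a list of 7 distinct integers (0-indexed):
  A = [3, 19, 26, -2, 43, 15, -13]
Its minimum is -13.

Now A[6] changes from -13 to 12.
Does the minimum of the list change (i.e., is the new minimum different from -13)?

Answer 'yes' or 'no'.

Answer: yes

Derivation:
Old min = -13
Change: A[6] -13 -> 12
Changed element was the min; new min must be rechecked.
New min = -2; changed? yes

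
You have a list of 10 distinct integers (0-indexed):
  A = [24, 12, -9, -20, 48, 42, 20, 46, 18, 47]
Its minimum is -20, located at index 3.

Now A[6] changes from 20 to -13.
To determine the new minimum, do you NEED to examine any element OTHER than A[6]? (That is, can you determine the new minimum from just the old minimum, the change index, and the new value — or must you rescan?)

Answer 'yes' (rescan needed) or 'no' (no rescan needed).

Answer: no

Derivation:
Old min = -20 at index 3
Change at index 6: 20 -> -13
Index 6 was NOT the min. New min = min(-20, -13). No rescan of other elements needed.
Needs rescan: no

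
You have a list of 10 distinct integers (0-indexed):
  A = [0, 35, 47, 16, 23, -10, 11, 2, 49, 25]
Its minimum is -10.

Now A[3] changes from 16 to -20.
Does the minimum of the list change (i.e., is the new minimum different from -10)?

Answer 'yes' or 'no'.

Answer: yes

Derivation:
Old min = -10
Change: A[3] 16 -> -20
Changed element was NOT the min; min changes only if -20 < -10.
New min = -20; changed? yes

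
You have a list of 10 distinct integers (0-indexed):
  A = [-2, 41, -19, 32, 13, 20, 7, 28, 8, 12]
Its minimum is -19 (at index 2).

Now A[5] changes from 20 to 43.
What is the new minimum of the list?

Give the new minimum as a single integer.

Answer: -19

Derivation:
Old min = -19 (at index 2)
Change: A[5] 20 -> 43
Changed element was NOT the old min.
  New min = min(old_min, new_val) = min(-19, 43) = -19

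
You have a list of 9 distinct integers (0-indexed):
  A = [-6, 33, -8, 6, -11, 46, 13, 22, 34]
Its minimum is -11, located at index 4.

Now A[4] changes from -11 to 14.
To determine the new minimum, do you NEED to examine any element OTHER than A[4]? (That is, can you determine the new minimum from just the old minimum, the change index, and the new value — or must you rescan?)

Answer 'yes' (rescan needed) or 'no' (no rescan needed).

Answer: yes

Derivation:
Old min = -11 at index 4
Change at index 4: -11 -> 14
Index 4 WAS the min and new value 14 > old min -11. Must rescan other elements to find the new min.
Needs rescan: yes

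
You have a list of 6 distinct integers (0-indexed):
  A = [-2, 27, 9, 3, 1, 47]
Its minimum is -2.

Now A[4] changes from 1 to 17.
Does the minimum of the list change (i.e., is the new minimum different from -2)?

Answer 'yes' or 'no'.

Old min = -2
Change: A[4] 1 -> 17
Changed element was NOT the min; min changes only if 17 < -2.
New min = -2; changed? no

Answer: no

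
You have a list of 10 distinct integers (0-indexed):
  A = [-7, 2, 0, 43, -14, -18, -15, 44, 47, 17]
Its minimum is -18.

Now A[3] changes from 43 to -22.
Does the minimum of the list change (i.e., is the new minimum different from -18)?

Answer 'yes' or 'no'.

Answer: yes

Derivation:
Old min = -18
Change: A[3] 43 -> -22
Changed element was NOT the min; min changes only if -22 < -18.
New min = -22; changed? yes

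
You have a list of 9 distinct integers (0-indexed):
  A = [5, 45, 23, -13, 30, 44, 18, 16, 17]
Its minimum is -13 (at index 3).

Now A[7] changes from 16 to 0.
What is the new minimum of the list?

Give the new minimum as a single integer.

Answer: -13

Derivation:
Old min = -13 (at index 3)
Change: A[7] 16 -> 0
Changed element was NOT the old min.
  New min = min(old_min, new_val) = min(-13, 0) = -13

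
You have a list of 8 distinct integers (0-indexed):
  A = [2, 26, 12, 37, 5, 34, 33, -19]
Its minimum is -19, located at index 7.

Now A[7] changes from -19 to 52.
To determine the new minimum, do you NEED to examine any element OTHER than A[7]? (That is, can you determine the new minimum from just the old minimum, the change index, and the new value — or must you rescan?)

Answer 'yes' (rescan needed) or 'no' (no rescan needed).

Old min = -19 at index 7
Change at index 7: -19 -> 52
Index 7 WAS the min and new value 52 > old min -19. Must rescan other elements to find the new min.
Needs rescan: yes

Answer: yes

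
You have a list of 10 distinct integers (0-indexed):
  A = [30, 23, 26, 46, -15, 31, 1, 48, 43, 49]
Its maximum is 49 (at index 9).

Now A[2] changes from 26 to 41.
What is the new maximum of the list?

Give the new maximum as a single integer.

Answer: 49

Derivation:
Old max = 49 (at index 9)
Change: A[2] 26 -> 41
Changed element was NOT the old max.
  New max = max(old_max, new_val) = max(49, 41) = 49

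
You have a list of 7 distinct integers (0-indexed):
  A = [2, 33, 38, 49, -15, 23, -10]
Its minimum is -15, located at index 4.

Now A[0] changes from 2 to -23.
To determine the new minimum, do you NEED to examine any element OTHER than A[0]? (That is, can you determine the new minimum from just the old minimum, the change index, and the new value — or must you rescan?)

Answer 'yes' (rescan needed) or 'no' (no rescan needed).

Old min = -15 at index 4
Change at index 0: 2 -> -23
Index 0 was NOT the min. New min = min(-15, -23). No rescan of other elements needed.
Needs rescan: no

Answer: no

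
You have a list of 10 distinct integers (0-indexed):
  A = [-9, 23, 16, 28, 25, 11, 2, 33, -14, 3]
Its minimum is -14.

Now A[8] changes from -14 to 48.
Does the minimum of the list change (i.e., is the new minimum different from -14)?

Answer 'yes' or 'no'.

Old min = -14
Change: A[8] -14 -> 48
Changed element was the min; new min must be rechecked.
New min = -9; changed? yes

Answer: yes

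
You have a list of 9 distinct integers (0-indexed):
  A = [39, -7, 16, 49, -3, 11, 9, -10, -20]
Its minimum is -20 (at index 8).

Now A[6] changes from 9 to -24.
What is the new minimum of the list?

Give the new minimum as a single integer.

Answer: -24

Derivation:
Old min = -20 (at index 8)
Change: A[6] 9 -> -24
Changed element was NOT the old min.
  New min = min(old_min, new_val) = min(-20, -24) = -24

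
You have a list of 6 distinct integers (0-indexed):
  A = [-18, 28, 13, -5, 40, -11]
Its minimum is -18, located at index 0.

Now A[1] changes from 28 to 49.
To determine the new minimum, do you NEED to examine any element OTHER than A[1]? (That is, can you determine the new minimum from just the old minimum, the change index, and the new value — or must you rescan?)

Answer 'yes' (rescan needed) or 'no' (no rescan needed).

Answer: no

Derivation:
Old min = -18 at index 0
Change at index 1: 28 -> 49
Index 1 was NOT the min. New min = min(-18, 49). No rescan of other elements needed.
Needs rescan: no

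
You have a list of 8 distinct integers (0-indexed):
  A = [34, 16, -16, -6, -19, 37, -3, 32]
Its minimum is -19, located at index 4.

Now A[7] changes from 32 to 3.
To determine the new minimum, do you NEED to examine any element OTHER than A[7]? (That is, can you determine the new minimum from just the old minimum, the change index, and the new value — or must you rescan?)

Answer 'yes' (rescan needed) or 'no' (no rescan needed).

Answer: no

Derivation:
Old min = -19 at index 4
Change at index 7: 32 -> 3
Index 7 was NOT the min. New min = min(-19, 3). No rescan of other elements needed.
Needs rescan: no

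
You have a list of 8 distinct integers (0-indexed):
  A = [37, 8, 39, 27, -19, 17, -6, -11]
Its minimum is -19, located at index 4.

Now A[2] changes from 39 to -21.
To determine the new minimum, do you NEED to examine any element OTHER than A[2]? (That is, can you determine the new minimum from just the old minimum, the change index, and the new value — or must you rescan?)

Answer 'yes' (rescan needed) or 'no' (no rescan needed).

Answer: no

Derivation:
Old min = -19 at index 4
Change at index 2: 39 -> -21
Index 2 was NOT the min. New min = min(-19, -21). No rescan of other elements needed.
Needs rescan: no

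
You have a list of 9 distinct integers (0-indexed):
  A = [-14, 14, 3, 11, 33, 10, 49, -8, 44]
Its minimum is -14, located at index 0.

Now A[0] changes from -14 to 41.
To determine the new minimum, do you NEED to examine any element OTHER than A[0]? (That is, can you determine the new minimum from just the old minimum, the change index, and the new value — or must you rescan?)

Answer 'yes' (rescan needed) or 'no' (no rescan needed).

Answer: yes

Derivation:
Old min = -14 at index 0
Change at index 0: -14 -> 41
Index 0 WAS the min and new value 41 > old min -14. Must rescan other elements to find the new min.
Needs rescan: yes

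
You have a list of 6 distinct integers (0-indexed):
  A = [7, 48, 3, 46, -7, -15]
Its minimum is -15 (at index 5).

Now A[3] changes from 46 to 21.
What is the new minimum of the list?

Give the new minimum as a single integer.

Old min = -15 (at index 5)
Change: A[3] 46 -> 21
Changed element was NOT the old min.
  New min = min(old_min, new_val) = min(-15, 21) = -15

Answer: -15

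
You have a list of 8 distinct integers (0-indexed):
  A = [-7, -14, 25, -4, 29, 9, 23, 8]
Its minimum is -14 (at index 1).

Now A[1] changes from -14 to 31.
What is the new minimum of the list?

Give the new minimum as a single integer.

Old min = -14 (at index 1)
Change: A[1] -14 -> 31
Changed element WAS the min. Need to check: is 31 still <= all others?
  Min of remaining elements: -7
  New min = min(31, -7) = -7

Answer: -7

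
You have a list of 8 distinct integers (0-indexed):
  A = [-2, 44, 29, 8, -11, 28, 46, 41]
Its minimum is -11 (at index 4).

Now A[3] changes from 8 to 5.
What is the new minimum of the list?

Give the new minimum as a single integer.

Old min = -11 (at index 4)
Change: A[3] 8 -> 5
Changed element was NOT the old min.
  New min = min(old_min, new_val) = min(-11, 5) = -11

Answer: -11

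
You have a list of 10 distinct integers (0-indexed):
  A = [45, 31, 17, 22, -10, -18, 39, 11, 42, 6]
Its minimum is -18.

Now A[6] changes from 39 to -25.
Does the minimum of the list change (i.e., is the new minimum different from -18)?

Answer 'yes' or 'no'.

Answer: yes

Derivation:
Old min = -18
Change: A[6] 39 -> -25
Changed element was NOT the min; min changes only if -25 < -18.
New min = -25; changed? yes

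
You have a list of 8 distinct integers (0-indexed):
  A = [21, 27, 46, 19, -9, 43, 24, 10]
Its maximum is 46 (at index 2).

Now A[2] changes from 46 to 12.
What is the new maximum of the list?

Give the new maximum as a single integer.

Old max = 46 (at index 2)
Change: A[2] 46 -> 12
Changed element WAS the max -> may need rescan.
  Max of remaining elements: 43
  New max = max(12, 43) = 43

Answer: 43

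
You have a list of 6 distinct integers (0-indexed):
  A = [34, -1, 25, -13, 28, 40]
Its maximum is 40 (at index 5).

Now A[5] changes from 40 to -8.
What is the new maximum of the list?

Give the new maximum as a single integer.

Old max = 40 (at index 5)
Change: A[5] 40 -> -8
Changed element WAS the max -> may need rescan.
  Max of remaining elements: 34
  New max = max(-8, 34) = 34

Answer: 34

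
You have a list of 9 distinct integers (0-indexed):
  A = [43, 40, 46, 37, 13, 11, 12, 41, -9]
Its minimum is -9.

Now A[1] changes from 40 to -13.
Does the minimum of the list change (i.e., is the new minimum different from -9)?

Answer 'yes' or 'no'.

Old min = -9
Change: A[1] 40 -> -13
Changed element was NOT the min; min changes only if -13 < -9.
New min = -13; changed? yes

Answer: yes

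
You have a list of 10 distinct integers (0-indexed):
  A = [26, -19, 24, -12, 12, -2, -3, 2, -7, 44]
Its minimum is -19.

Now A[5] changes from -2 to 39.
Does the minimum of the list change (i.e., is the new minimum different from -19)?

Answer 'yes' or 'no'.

Old min = -19
Change: A[5] -2 -> 39
Changed element was NOT the min; min changes only if 39 < -19.
New min = -19; changed? no

Answer: no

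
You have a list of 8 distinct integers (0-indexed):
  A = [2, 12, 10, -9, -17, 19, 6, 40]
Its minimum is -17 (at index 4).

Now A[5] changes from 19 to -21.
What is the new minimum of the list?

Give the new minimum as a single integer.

Answer: -21

Derivation:
Old min = -17 (at index 4)
Change: A[5] 19 -> -21
Changed element was NOT the old min.
  New min = min(old_min, new_val) = min(-17, -21) = -21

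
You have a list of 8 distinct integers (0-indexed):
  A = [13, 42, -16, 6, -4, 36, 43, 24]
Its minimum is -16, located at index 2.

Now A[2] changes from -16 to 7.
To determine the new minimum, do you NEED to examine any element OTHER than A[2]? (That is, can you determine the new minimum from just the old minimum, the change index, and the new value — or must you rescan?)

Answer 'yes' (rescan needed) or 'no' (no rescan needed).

Old min = -16 at index 2
Change at index 2: -16 -> 7
Index 2 WAS the min and new value 7 > old min -16. Must rescan other elements to find the new min.
Needs rescan: yes

Answer: yes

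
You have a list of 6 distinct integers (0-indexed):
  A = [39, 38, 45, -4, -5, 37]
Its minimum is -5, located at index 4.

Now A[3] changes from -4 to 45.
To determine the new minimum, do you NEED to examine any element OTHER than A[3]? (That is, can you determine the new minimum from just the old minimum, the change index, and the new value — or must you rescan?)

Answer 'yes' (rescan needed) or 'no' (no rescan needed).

Answer: no

Derivation:
Old min = -5 at index 4
Change at index 3: -4 -> 45
Index 3 was NOT the min. New min = min(-5, 45). No rescan of other elements needed.
Needs rescan: no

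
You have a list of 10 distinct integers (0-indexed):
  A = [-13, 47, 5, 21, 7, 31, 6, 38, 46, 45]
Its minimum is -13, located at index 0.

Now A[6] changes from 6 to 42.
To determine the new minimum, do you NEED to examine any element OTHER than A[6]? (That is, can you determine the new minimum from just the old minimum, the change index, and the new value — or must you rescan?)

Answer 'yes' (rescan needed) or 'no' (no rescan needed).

Old min = -13 at index 0
Change at index 6: 6 -> 42
Index 6 was NOT the min. New min = min(-13, 42). No rescan of other elements needed.
Needs rescan: no

Answer: no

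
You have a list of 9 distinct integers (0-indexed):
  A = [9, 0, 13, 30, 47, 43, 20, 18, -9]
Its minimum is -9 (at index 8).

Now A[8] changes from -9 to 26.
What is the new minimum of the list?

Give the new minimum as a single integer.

Old min = -9 (at index 8)
Change: A[8] -9 -> 26
Changed element WAS the min. Need to check: is 26 still <= all others?
  Min of remaining elements: 0
  New min = min(26, 0) = 0

Answer: 0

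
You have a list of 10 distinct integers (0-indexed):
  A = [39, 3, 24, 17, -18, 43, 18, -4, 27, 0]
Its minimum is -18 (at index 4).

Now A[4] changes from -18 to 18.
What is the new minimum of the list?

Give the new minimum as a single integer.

Answer: -4

Derivation:
Old min = -18 (at index 4)
Change: A[4] -18 -> 18
Changed element WAS the min. Need to check: is 18 still <= all others?
  Min of remaining elements: -4
  New min = min(18, -4) = -4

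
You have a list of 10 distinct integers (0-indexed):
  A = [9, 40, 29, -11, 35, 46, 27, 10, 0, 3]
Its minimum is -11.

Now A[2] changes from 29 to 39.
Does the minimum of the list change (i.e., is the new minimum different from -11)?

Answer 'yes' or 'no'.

Old min = -11
Change: A[2] 29 -> 39
Changed element was NOT the min; min changes only if 39 < -11.
New min = -11; changed? no

Answer: no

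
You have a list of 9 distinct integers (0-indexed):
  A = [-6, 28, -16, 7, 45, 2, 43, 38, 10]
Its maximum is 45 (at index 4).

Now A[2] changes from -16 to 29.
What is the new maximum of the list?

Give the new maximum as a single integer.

Old max = 45 (at index 4)
Change: A[2] -16 -> 29
Changed element was NOT the old max.
  New max = max(old_max, new_val) = max(45, 29) = 45

Answer: 45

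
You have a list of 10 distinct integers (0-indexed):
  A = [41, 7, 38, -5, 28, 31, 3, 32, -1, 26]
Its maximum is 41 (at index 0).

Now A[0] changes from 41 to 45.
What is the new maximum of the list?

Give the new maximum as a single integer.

Old max = 41 (at index 0)
Change: A[0] 41 -> 45
Changed element WAS the max -> may need rescan.
  Max of remaining elements: 38
  New max = max(45, 38) = 45

Answer: 45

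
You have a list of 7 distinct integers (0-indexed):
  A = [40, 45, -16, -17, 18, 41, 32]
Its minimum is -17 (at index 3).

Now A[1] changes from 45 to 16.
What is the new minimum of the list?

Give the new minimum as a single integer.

Answer: -17

Derivation:
Old min = -17 (at index 3)
Change: A[1] 45 -> 16
Changed element was NOT the old min.
  New min = min(old_min, new_val) = min(-17, 16) = -17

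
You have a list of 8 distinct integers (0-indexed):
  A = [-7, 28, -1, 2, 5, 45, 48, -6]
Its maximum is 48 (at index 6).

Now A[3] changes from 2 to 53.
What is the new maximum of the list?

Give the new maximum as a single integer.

Old max = 48 (at index 6)
Change: A[3] 2 -> 53
Changed element was NOT the old max.
  New max = max(old_max, new_val) = max(48, 53) = 53

Answer: 53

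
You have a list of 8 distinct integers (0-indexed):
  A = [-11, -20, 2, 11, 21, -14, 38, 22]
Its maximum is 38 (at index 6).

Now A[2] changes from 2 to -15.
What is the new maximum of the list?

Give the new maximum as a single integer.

Old max = 38 (at index 6)
Change: A[2] 2 -> -15
Changed element was NOT the old max.
  New max = max(old_max, new_val) = max(38, -15) = 38

Answer: 38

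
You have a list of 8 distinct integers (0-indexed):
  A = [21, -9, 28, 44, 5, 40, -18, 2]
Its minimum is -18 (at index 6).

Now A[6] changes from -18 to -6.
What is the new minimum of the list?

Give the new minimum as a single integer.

Answer: -9

Derivation:
Old min = -18 (at index 6)
Change: A[6] -18 -> -6
Changed element WAS the min. Need to check: is -6 still <= all others?
  Min of remaining elements: -9
  New min = min(-6, -9) = -9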